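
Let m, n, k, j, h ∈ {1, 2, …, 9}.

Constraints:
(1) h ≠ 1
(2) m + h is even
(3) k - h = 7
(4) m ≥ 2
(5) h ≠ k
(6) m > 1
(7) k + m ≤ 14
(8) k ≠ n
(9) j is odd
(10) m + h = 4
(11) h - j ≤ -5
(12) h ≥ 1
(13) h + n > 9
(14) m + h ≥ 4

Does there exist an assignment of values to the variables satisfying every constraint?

Satisfiable

The assignment m = 2, n = 8, k = 9, j = 7, h = 2 works:
  constraint 3 holds since k - h = 7.
  constraint 7 holds since k + m = 11.
  constraint 10 holds since m + h = 4.
The rest check out directly.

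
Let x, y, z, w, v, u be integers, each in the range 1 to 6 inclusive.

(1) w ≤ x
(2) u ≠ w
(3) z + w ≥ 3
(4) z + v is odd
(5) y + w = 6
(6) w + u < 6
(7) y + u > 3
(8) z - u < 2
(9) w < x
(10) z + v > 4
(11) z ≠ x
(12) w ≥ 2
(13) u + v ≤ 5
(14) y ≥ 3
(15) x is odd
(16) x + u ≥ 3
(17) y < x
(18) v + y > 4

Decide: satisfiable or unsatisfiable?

Satisfiable

Take x = 5, y = 3, z = 2, w = 3, v = 3, u = 1. Then constraint 3: z + w = 5; constraint 5: y + w = 6; constraint 6: w + u = 4, and every other listed constraint is also met.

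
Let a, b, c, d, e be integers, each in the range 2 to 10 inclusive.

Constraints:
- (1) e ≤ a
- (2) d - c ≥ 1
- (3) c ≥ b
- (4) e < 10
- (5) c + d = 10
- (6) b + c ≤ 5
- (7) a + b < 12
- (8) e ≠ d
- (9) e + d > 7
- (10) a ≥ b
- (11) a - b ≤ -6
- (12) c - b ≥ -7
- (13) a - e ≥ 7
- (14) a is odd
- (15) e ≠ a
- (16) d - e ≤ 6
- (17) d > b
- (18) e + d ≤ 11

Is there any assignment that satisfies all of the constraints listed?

Unsatisfiable

Constraints 2, 11, 12, 13, and 16 give a − e ≥ 7, e − d ≥ -6, d − c ≥ 1, c − b ≥ -7, b − a ≥ 6.
Adding all 5 inequalities: the left sides telescope to 0, and the right sides sum to 7 + (-6) + 1 + (-7) + 6 = 1. So 0 ≥ 1, which is false.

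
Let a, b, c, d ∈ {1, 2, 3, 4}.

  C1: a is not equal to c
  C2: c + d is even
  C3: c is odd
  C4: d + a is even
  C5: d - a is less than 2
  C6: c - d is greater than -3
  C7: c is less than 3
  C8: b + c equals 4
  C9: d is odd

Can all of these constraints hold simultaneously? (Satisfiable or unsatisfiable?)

Satisfiable

Try a = 3, b = 3, c = 1, d = 3.
Check constraint 5: d - a = 0; constraint 6: c - d = -2. The remaining constraints are straightforward to verify.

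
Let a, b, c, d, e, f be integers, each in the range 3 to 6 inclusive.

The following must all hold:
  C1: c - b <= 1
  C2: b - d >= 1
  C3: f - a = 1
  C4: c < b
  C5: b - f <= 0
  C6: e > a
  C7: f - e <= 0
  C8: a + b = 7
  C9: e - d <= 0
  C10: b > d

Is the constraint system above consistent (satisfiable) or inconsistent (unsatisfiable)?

Constraints 2, 5, 7, and 9 give b − d ≥ 1, d − e ≥ 0, e − f ≥ 0, f − b ≥ 0.
Adding all 4 inequalities: the left sides telescope to 0, and the right sides sum to 1 + 0 + 0 + 0 = 1. So 0 ≥ 1, which is false.

Unsatisfiable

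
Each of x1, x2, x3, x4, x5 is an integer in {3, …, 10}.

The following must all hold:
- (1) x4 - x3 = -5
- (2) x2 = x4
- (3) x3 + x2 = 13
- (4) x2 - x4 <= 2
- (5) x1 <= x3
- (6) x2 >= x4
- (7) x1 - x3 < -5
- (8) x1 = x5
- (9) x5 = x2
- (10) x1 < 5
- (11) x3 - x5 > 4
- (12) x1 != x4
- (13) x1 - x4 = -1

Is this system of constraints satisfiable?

Unsatisfiable

From constraints 2, 8, and 9, x1 = x5 = x2 = x4, so x1 = x4. But constraint 12 says x1 ≠ x4. Contradiction.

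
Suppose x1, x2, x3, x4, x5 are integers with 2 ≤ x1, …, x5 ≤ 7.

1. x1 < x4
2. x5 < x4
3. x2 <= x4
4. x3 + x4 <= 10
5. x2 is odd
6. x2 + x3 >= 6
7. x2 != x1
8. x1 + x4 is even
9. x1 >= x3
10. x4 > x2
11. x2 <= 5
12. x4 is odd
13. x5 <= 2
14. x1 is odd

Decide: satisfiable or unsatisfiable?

Try x1 = 3, x2 = 5, x3 = 3, x4 = 7, x5 = 2.
Check constraint 4: x3 + x4 = 10; constraint 5: x2 = 5 is odd; constraint 6: x2 + x3 = 8. The remaining constraints are straightforward to verify.

Satisfiable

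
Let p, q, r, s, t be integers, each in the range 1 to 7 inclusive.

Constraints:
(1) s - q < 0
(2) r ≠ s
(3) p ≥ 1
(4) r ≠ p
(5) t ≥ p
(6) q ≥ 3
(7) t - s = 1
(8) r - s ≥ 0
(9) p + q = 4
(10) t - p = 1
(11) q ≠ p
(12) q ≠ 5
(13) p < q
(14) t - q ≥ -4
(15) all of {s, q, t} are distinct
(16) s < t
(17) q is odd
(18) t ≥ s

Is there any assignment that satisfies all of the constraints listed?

Take p = 1, q = 3, r = 4, s = 1, t = 2. Then constraint 1: s - q = -2; constraint 7: t - s = 1; constraint 8: r - s = 3, and every other listed constraint is also met.

Satisfiable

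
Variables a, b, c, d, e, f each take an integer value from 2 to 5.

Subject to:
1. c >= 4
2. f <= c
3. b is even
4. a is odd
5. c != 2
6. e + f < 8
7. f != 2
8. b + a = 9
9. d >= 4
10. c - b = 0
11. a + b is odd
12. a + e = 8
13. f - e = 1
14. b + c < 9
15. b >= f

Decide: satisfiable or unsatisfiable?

Satisfiable

Take a = 5, b = 4, c = 4, d = 4, e = 3, f = 4. Then constraint 6: e + f = 7; constraint 8: b + a = 9; constraint 10: c - b = 0, and every other listed constraint is also met.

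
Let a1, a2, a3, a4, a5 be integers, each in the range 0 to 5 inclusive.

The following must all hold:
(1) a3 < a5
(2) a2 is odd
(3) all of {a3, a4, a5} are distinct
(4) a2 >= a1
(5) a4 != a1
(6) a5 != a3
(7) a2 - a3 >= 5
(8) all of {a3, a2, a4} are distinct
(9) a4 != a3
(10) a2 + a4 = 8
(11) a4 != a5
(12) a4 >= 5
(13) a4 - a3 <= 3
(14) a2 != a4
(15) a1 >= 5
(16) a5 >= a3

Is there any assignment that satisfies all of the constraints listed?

From constraints 4 and 15: a2 ≥ a1 ≥ 5. From constraint 12: a4 ≥ 5. Hence a2 + a4 ≥ 10. But constraint 10 requires a2 + a4 = 8, and 8 < 10. Contradiction.

Unsatisfiable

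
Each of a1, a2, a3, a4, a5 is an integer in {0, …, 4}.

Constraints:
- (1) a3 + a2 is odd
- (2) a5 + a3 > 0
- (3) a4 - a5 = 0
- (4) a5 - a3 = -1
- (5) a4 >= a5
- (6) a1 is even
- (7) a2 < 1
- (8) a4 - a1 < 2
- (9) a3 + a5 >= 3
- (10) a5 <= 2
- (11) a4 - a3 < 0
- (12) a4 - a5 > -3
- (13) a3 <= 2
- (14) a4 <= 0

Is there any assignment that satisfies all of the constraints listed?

From constraint 13: a3 ≤ 2. From constraints 5 and 14: a5 ≤ a4 ≤ 0. Hence a3 + a5 ≤ 2. But constraint 9 requires a3 + a5 ≥ 3, and 3 > 2. Contradiction.

Unsatisfiable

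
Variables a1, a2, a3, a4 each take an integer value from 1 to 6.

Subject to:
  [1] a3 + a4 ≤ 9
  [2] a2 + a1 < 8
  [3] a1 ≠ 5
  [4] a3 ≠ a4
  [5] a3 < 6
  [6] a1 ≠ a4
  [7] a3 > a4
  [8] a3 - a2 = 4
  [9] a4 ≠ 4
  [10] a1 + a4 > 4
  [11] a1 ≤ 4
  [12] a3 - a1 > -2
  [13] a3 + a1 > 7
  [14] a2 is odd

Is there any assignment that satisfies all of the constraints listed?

One satisfying assignment is a1 = 4, a2 = 1, a3 = 5, a4 = 1.
For the less obvious constraints — constraint 1: a3 + a4 = 6; constraint 2: a2 + a1 = 5; constraint 8: a3 - a2 = 4 — and the others hold by inspection.

Satisfiable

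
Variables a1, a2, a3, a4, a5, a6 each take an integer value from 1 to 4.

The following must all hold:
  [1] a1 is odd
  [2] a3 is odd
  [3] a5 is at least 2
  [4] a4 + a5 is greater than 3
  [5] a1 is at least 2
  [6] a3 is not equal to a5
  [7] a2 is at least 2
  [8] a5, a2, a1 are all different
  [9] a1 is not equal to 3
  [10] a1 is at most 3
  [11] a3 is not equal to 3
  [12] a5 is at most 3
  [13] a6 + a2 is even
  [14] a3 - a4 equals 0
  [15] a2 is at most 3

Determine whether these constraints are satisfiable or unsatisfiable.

Unsatisfiable

Constraints 3, 5, 7, 10, 12, and 15 confine each of a5, a2, a1 to the 2 values {2, 3}.
Constraint 8 requires all 3 of them to be distinct, but only 2 values are available — impossible by the pigeonhole principle.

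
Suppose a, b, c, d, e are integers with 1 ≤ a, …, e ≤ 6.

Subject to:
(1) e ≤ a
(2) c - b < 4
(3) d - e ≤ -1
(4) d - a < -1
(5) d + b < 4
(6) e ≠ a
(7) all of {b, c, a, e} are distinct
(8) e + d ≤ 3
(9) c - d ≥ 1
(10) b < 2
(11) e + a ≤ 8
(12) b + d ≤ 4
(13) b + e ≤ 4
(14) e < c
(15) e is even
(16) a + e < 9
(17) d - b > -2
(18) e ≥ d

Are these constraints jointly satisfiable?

The assignment a = 5, b = 1, c = 4, d = 1, e = 2 works:
  constraint 2 holds since c - b = 3.
  constraint 3 holds since d - e = -1.
  constraint 4 holds since d - a = -4.
The rest check out directly.

Satisfiable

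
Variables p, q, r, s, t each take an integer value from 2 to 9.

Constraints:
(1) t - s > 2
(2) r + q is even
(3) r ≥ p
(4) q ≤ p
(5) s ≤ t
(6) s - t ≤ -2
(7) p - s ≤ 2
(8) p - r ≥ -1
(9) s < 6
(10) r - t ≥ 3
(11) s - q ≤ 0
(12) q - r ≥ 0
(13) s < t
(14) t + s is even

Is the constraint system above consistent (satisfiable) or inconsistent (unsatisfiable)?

Unsatisfiable

Constraints 6, 7, 8, and 10 give r − t ≥ 3, t − s ≥ 2, s − p ≥ -2, p − r ≥ -1.
Adding all 4 inequalities: the left sides telescope to 0, and the right sides sum to 3 + 2 + (-2) + (-1) = 2. So 0 ≥ 2, which is false.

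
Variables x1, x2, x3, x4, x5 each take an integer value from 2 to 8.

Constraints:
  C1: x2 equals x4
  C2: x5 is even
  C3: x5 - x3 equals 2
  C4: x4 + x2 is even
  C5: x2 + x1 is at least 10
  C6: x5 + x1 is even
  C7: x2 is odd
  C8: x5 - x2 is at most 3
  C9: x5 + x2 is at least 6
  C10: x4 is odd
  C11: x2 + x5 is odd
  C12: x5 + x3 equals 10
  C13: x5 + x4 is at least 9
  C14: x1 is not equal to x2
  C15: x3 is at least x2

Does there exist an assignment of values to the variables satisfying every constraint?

Setting (x1, x2, x3, x4, x5) = (8, 3, 4, 3, 6) satisfies everything: constraint 3: x5 - x3 = 2; constraint 5: x2 + x1 = 11; constraint 8: x5 - x2 = 3, and the others follow.

Satisfiable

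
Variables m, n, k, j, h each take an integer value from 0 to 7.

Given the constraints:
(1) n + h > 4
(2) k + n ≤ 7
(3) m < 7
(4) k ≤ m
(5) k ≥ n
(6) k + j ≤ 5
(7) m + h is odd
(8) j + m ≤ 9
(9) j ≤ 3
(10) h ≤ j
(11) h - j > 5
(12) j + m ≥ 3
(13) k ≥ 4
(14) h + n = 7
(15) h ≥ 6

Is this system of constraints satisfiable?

From constraints 10 and 15: j ≥ h ≥ 6. From constraints 4 and 13: m ≥ k ≥ 4. Hence j + m ≥ 10. But constraint 8 requires j + m ≤ 9, and 9 < 10. Contradiction.

Unsatisfiable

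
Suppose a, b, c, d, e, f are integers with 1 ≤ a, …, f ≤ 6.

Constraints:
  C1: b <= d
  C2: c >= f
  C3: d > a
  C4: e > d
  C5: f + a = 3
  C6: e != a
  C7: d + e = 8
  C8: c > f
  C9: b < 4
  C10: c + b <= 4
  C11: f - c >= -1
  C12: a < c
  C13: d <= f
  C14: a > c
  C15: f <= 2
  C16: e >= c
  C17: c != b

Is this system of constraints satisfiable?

Unsatisfiable

Constraints 3, 8, 13, and 14 give d ≤ f, f < c, c < a, a < d. Chaining: d ≤ f < c < a < d, which forces d < d — impossible.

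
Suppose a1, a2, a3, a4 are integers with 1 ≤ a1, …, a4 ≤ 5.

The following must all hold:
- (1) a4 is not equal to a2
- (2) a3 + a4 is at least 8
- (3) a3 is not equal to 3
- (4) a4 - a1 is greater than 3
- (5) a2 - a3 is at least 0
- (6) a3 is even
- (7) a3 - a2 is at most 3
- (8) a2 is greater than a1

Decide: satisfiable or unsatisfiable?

Take a1 = 1, a2 = 4, a3 = 4, a4 = 5. Then constraint 2: a3 + a4 = 9; constraint 4: a4 - a1 = 4, and every other listed constraint is also met.

Satisfiable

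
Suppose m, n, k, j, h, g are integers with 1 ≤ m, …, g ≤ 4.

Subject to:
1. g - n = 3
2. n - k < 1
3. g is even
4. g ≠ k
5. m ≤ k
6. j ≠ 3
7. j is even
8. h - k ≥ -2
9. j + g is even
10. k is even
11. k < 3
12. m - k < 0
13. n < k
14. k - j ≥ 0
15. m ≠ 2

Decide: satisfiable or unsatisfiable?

The assignment m = 1, n = 1, k = 2, j = 2, h = 1, g = 4 works:
  constraint 1 holds since g - n = 3.
  constraint 2 holds since n - k = -1.
  constraint 8 holds since h - k = -1.
The rest check out directly.

Satisfiable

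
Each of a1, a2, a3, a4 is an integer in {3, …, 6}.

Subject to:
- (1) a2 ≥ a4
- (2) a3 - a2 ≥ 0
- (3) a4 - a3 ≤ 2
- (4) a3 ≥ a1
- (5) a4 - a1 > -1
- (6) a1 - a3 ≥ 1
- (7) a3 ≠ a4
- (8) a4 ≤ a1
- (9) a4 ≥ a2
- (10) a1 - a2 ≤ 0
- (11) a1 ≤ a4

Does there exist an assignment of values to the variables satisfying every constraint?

Unsatisfiable

Constraints 2, 6, and 10 give a2 − a1 ≥ 0, a1 − a3 ≥ 1, a3 − a2 ≥ 0.
Adding all 3 inequalities: the left sides telescope to 0, and the right sides sum to 0 + 1 + 0 = 1. So 0 ≥ 1, which is false.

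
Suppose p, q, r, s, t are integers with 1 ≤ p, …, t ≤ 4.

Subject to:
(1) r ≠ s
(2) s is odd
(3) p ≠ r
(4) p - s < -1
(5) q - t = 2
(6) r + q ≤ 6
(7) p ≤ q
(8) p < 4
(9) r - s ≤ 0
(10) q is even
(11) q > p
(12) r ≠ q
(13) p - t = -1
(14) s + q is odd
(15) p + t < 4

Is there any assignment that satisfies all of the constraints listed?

Satisfiable

Try p = 1, q = 4, r = 2, s = 3, t = 2.
Check constraint 4: p - s = -2; constraint 5: q - t = 2; constraint 6: r + q = 6. The remaining constraints are straightforward to verify.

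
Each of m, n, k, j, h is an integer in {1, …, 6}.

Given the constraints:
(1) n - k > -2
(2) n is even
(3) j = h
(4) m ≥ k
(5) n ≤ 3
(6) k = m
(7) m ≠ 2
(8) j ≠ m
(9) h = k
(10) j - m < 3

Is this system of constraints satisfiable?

Unsatisfiable

From constraints 3, 6, and 9, j = h = k = m, so j = m. But constraint 8 says j ≠ m. Contradiction.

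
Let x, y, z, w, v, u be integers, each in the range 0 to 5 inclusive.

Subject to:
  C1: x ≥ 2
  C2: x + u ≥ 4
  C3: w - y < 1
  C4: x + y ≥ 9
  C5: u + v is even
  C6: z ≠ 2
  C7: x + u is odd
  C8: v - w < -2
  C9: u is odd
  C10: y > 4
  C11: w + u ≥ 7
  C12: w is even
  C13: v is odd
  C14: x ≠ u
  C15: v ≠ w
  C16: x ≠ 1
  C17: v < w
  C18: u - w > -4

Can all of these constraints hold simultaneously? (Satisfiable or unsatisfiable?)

Take x = 4, y = 5, z = 3, w = 4, v = 1, u = 3. Then constraint 2: x + u = 7; constraint 3: w - y = -1, and every other listed constraint is also met.

Satisfiable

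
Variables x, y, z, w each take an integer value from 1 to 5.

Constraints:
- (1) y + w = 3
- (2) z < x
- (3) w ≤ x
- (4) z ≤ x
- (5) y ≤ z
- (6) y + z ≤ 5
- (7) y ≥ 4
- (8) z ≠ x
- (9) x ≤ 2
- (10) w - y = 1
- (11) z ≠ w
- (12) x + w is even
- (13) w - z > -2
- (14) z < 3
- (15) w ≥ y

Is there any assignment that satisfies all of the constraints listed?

From constraints 7 and 15: w ≥ y and y ≥ 4, so w ≥ 4. From constraints 3 and 9: w ≤ x and x ≤ 2, so w ≤ 2. But 2 < 4, so no value of w works.

Unsatisfiable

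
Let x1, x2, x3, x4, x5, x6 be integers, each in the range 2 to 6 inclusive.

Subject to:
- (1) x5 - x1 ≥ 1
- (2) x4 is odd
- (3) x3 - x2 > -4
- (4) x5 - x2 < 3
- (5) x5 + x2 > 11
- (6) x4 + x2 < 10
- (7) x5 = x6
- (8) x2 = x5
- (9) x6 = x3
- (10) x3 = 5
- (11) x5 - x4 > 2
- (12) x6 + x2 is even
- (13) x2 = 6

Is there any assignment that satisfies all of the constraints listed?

Unsatisfiable

Constraint 13 fixes x2 = 6 and constraint 10 fixes x3 = 5. Constraints 7, 8, and 9 give x2 = x5 = x6 = x3, so x2 = x3. But 6 ≠ 5 — contradiction.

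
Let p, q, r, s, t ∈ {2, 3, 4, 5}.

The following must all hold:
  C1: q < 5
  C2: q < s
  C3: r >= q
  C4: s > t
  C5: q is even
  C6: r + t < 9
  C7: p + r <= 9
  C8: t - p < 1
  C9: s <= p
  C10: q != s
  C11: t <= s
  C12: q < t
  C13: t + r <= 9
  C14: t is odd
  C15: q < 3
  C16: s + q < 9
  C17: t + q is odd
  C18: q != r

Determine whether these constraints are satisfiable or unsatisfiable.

One satisfying assignment is p = 4, q = 2, r = 4, s = 4, t = 3.
For the less obvious constraints — constraint 6: r + t = 7; constraint 7: p + r = 8; constraint 8: t - p = -1 — and the others hold by inspection.

Satisfiable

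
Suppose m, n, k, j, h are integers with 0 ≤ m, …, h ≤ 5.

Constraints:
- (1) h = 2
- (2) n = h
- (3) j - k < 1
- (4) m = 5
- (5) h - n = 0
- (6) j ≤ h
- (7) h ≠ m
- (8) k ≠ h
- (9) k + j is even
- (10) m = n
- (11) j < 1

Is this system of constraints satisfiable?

Unsatisfiable

Constraint 4 fixes m = 5 and constraint 1 fixes h = 2. Constraints 2 and 10 give m = n = h, so m = h. But 5 ≠ 2 — contradiction.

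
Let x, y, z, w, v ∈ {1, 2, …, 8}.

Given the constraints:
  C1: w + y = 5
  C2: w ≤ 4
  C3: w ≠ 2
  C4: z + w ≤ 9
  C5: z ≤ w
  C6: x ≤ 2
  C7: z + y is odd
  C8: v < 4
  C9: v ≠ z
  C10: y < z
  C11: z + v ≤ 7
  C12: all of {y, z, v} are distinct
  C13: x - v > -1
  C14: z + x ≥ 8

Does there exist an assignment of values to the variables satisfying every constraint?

Unsatisfiable

From constraints 2 and 5: z ≤ w ≤ 4. From constraint 6: x ≤ 2. Hence z + x ≤ 6. But constraint 14 requires z + x ≥ 8, and 8 > 6. Contradiction.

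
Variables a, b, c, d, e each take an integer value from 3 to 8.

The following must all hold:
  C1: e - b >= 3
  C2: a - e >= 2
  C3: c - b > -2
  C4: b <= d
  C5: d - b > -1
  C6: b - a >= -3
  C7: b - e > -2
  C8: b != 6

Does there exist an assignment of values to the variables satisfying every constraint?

Constraints 1, 2, and 6 give e − b ≥ 3, b − a ≥ -3, a − e ≥ 2.
Adding all 3 inequalities: the left sides telescope to 0, and the right sides sum to 3 + (-3) + 2 = 2. So 0 ≥ 2, which is false.

Unsatisfiable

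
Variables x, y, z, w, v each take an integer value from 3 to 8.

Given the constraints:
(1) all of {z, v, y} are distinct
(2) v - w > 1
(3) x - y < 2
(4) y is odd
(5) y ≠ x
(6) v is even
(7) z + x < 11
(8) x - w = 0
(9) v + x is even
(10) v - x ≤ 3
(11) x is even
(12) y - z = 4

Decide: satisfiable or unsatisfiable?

Take x = 6, y = 7, z = 3, w = 6, v = 8. Then constraint 2: v - w = 2; constraint 3: x - y = -1; constraint 7: z + x = 9, and every other listed constraint is also met.

Satisfiable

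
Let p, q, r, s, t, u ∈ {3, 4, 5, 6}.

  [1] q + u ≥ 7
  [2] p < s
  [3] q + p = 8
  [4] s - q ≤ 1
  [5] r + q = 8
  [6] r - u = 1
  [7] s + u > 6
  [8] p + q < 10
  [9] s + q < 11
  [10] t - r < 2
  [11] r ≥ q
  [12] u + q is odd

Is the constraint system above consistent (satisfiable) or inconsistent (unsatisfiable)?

Satisfiable

Setting (p, q, r, s, t, u) = (4, 4, 4, 5, 3, 3) satisfies everything: constraint 1: q + u = 7; constraint 3: q + p = 8; constraint 4: s - q = 1, and the others follow.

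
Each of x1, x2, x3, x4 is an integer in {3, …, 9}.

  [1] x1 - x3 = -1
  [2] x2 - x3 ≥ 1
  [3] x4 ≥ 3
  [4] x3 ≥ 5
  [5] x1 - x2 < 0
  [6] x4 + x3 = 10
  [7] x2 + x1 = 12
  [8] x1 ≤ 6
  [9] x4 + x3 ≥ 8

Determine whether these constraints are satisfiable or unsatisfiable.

The assignment x1 = 5, x2 = 7, x3 = 6, x4 = 4 works:
  constraint 1 holds since x1 - x3 = -1.
  constraint 2 holds since x2 - x3 = 1.
The rest check out directly.

Satisfiable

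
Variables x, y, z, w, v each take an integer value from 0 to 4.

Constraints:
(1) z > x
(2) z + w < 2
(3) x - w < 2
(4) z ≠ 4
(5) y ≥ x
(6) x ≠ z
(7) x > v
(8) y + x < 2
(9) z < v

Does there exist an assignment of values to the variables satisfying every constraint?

Constraints 1, 7, and 9 give z < v, v < x, x < z. Chaining: z < v < x < z, which forces z < z — impossible.

Unsatisfiable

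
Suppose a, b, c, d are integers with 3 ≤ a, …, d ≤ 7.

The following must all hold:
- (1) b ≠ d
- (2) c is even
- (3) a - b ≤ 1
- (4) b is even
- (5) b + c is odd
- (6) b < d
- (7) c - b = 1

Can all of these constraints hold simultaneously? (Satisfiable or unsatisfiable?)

Constraint 4 makes b even and constraint 2 makes c even, so b + c must be even. Constraint 5 says b + c is odd — contradiction.

Unsatisfiable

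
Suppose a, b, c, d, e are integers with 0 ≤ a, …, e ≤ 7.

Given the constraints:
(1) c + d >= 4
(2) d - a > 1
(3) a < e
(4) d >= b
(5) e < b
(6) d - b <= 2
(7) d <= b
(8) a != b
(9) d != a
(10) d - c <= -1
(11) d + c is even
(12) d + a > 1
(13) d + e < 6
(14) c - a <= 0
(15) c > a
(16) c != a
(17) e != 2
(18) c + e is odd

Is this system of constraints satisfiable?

Constraints 3, 4, 5, 10, and 14 give b ≤ d, d < c, c ≤ a, a < e, e < b. Chaining: b ≤ d < c ≤ a < e < b, which forces b < b — impossible.

Unsatisfiable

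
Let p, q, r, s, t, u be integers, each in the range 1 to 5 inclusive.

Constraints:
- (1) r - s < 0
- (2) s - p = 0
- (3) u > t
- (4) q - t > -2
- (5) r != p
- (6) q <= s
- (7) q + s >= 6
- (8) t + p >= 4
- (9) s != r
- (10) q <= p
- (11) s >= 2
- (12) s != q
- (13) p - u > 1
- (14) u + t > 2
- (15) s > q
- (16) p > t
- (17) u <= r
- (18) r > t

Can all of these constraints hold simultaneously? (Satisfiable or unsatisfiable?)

Satisfiable

One satisfying assignment is p = 5, q = 2, r = 2, s = 5, t = 1, u = 2.
For the less obvious constraints — constraint 1: r - s = -3; constraint 2: s - p = 0; constraint 4: q - t = 1 — and the others hold by inspection.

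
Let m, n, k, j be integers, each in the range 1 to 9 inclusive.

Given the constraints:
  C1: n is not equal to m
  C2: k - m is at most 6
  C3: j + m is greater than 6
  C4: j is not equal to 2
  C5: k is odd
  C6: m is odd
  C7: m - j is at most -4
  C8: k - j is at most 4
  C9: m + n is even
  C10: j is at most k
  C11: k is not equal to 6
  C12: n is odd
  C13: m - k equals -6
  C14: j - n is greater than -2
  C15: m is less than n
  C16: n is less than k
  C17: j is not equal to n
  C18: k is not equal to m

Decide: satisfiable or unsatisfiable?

Setting (m, n, k, j) = (1, 5, 7, 6) satisfies everything: constraint 2: k - m = 6; constraint 3: j + m = 7; constraint 7: m - j = -5, and the others follow.

Satisfiable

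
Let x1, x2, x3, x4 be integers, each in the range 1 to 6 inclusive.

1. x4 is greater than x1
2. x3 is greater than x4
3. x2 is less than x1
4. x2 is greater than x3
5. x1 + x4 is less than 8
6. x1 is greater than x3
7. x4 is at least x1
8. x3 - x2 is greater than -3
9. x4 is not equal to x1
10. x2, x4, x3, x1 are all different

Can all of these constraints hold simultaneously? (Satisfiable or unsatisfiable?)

Unsatisfiable

Constraints 1, 2, 3, and 4 give x2 < x1, x1 < x4, x4 < x3, x3 < x2. Chaining: x2 < x1 < x4 < x3 < x2, which forces x2 < x2 — impossible.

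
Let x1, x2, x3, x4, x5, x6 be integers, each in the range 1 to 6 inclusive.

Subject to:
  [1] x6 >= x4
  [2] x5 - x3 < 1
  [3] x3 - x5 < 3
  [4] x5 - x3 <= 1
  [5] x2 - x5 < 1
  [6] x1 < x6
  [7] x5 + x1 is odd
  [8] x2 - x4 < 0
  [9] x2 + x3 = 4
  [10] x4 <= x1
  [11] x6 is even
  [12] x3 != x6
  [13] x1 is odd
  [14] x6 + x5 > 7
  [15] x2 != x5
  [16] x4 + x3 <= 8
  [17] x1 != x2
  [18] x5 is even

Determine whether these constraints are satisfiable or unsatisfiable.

Satisfiable

Setting (x1, x2, x3, x4, x5, x6) = (5, 1, 3, 2, 2, 6) satisfies everything: constraint 2: x5 - x3 = -1; constraint 3: x3 - x5 = 1, and the others follow.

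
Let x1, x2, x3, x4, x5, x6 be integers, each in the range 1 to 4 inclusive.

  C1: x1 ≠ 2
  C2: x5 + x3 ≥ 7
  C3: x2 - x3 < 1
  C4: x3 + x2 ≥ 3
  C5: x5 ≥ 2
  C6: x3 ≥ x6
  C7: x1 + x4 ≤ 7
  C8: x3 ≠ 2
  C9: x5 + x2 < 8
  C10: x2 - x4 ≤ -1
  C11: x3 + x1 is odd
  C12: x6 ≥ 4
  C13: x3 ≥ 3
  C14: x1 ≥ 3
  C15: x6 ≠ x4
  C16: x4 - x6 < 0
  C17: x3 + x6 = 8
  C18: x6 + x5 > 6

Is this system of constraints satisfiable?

One satisfying assignment is x1 = 3, x2 = 2, x3 = 4, x4 = 3, x5 = 3, x6 = 4.
For the less obvious constraints — constraint 2: x5 + x3 = 7; constraint 3: x2 - x3 = -2; constraint 4: x3 + x2 = 6 — and the others hold by inspection.

Satisfiable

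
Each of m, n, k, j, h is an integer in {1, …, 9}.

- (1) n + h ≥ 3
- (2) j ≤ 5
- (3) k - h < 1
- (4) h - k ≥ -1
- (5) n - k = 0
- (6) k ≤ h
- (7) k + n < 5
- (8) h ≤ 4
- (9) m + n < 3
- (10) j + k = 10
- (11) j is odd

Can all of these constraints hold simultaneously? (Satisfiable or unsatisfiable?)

From constraint 2: j ≤ 5. From constraints 6 and 8: k ≤ h ≤ 4. Hence j + k ≤ 9. But constraint 10 requires j + k = 10, and 10 > 9. Contradiction.

Unsatisfiable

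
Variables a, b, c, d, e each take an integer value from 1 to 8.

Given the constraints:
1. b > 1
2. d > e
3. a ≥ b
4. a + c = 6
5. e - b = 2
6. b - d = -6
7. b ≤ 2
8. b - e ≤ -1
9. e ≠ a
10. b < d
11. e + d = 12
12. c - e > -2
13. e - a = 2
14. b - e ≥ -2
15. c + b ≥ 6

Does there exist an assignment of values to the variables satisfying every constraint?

The assignment a = 2, b = 2, c = 4, d = 8, e = 4 works:
  constraint 4 holds since a + c = 6.
  constraint 5 holds since e - b = 2.
  constraint 6 holds since b - d = -6.
The rest check out directly.

Satisfiable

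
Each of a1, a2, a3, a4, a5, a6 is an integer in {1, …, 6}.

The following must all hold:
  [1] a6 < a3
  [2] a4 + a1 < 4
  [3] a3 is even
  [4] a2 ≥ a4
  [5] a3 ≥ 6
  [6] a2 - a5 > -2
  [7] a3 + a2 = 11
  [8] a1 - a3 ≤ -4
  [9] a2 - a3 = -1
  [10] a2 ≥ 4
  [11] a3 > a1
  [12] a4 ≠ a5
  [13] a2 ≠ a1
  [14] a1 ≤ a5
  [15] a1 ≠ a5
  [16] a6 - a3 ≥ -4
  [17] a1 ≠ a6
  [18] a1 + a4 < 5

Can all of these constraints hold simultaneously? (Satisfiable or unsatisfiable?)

Try a1 = 2, a2 = 5, a3 = 6, a4 = 1, a5 = 5, a6 = 5.
Check constraint 2: a4 + a1 = 3; constraint 6: a2 - a5 = 0. The remaining constraints are straightforward to verify.

Satisfiable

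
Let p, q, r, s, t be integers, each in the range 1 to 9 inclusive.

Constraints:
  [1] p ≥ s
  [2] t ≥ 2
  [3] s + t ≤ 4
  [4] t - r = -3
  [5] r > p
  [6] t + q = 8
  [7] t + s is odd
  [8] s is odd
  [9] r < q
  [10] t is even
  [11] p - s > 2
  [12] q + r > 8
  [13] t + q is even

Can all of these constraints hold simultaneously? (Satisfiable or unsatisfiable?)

Take p = 4, q = 6, r = 5, s = 1, t = 2. Then constraint 3: s + t = 3; constraint 4: t - r = -3, and every other listed constraint is also met.

Satisfiable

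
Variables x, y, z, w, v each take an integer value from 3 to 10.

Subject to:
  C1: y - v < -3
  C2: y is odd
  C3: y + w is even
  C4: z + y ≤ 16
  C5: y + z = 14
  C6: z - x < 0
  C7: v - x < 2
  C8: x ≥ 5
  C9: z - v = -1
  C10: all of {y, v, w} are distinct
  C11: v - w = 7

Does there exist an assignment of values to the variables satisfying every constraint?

One satisfying assignment is x = 10, y = 5, z = 9, w = 3, v = 10.
For the less obvious constraints — constraint 1: y - v = -5; constraint 4: z + y = 14; constraint 5: y + z = 14 — and the others hold by inspection.

Satisfiable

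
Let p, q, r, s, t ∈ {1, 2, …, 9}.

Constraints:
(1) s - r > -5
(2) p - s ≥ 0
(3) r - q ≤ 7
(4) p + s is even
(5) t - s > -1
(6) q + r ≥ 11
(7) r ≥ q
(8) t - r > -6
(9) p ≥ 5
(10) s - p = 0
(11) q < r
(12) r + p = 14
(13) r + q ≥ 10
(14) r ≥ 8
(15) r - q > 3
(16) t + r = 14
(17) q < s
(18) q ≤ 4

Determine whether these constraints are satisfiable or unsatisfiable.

Satisfiable

Take p = 5, q = 3, r = 9, s = 5, t = 5. Then constraint 1: s - r = -4; constraint 2: p - s = 0, and every other listed constraint is also met.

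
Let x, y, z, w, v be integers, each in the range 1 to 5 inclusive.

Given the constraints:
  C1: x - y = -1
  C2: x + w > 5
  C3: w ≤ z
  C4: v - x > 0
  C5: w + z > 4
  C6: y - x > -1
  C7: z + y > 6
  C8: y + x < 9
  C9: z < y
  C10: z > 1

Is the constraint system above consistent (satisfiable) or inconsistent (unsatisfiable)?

Setting (x, y, z, w, v) = (3, 4, 3, 3, 4) satisfies everything: constraint 1: x - y = -1; constraint 2: x + w = 6, and the others follow.

Satisfiable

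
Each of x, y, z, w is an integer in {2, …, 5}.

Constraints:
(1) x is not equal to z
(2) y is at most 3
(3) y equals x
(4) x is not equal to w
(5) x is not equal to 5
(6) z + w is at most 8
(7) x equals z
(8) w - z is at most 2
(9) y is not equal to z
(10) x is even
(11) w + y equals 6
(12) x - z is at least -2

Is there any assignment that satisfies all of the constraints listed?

Unsatisfiable

From constraints 3 and 7, y = x = z, so y = z. But constraint 9 says y ≠ z. Contradiction.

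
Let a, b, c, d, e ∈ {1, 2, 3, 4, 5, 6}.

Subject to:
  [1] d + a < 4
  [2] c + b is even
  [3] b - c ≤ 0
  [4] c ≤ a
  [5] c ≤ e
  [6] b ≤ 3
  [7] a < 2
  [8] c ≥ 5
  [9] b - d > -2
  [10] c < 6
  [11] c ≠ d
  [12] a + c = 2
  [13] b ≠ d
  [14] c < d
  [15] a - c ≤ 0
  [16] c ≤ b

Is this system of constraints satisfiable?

Unsatisfiable

From constraints 4 and 8: a ≥ c and c ≥ 5, so a ≥ 5. From constraint 7: a ≤ 1. But 1 < 5, so no value of a works.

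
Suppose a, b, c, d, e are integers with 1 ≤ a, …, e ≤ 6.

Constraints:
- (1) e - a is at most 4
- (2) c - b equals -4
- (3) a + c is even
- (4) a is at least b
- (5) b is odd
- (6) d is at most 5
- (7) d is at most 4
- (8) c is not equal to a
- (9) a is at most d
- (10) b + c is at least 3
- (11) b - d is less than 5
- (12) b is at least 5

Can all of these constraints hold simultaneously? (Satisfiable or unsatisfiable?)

Unsatisfiable

From constraints 4 and 12: a ≥ b and b ≥ 5, so a ≥ 5. From constraints 7 and 9: a ≤ d and d ≤ 4, so a ≤ 4. But 4 < 5, so no value of a works.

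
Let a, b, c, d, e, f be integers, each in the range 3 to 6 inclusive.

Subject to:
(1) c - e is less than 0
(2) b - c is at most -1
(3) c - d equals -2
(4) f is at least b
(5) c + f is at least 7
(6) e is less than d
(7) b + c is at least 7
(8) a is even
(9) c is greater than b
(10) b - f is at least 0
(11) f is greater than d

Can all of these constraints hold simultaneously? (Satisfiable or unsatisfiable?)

Unsatisfiable

Constraints 1, 6, 9, 10, and 11 give e < d, d < f, f ≤ b, b < c, c < e. Chaining: e < d < f ≤ b < c < e, which forces e < e — impossible.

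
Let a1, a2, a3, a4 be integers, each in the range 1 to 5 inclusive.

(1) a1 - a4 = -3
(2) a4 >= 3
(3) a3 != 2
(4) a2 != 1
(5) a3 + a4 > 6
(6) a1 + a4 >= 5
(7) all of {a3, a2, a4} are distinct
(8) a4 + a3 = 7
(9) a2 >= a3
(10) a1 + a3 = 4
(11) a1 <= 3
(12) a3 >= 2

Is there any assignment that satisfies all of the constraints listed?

Satisfiable

Try a1 = 1, a2 = 5, a3 = 3, a4 = 4.
Check constraint 1: a1 - a4 = -3; constraint 5: a3 + a4 = 7. The remaining constraints are straightforward to verify.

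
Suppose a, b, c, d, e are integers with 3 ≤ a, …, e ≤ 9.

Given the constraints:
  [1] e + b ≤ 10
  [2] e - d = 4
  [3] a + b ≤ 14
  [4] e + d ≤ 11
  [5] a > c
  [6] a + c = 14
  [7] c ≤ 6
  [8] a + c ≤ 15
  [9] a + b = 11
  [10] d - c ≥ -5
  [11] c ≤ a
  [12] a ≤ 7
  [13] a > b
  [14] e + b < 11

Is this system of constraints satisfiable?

Unsatisfiable

From constraint 12: a ≤ 7. From constraint 7: c ≤ 6. Hence a + c ≤ 13. But constraint 6 requires a + c = 14, and 14 > 13. Contradiction.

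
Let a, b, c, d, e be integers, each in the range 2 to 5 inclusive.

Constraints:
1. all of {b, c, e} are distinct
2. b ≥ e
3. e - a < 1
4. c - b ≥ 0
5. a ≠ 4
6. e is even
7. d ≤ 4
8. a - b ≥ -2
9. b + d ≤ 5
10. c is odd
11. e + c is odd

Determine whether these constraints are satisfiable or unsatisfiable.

Satisfiable

One satisfying assignment is a = 2, b = 3, c = 5, d = 2, e = 2.
For the less obvious constraints — constraint 3: e - a = 0; constraint 4: c - b = 2 — and the others hold by inspection.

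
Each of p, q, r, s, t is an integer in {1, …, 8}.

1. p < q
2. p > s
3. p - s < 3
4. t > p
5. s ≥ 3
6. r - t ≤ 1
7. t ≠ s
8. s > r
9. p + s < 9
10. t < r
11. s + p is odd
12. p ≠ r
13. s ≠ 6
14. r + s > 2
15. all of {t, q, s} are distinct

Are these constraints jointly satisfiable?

Constraints 2, 4, 8, and 10 give r < s, s < p, p < t, t < r. Chaining: r < s < p < t < r, which forces r < r — impossible.

Unsatisfiable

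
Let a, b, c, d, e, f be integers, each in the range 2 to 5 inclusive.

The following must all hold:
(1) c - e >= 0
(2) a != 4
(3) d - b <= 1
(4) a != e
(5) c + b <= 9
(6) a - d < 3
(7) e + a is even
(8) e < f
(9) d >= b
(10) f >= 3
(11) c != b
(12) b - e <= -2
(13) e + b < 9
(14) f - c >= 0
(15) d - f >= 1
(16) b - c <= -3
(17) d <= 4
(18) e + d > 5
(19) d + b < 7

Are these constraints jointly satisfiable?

Constraints 1, 3, 12, 14, and 15 give d − f ≥ 1, f − c ≥ 0, c − e ≥ 0, e − b ≥ 2, b − d ≥ -1.
Adding all 5 inequalities: the left sides telescope to 0, and the right sides sum to 1 + 0 + 0 + 2 + (-1) = 2. So 0 ≥ 2, which is false.

Unsatisfiable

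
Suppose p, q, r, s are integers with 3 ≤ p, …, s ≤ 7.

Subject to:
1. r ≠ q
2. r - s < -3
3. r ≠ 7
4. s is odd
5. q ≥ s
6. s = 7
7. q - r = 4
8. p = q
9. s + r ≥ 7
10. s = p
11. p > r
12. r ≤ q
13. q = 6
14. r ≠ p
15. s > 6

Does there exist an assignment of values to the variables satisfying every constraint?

Unsatisfiable

Constraint 6 fixes s = 7 and constraint 13 fixes q = 6. Constraints 8 and 10 give s = p = q, so s = q. But 7 ≠ 6 — contradiction.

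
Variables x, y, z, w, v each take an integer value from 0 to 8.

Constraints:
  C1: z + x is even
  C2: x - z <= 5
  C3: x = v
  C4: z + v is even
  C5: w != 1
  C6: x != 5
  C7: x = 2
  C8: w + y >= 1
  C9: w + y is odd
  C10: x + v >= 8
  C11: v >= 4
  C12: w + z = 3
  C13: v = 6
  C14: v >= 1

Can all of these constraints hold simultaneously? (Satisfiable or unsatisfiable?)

Unsatisfiable

Constraint 7 fixes x = 2 and constraint 13 fixes v = 6, but constraint 3 requires x = v. Since 2 ≠ 6, contradiction.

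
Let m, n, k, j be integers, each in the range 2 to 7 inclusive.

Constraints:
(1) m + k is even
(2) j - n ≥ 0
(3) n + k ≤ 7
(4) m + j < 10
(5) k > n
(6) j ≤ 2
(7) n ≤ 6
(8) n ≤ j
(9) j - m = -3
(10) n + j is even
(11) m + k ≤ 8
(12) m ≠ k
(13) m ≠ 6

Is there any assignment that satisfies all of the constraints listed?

Satisfiable

Try m = 5, n = 2, k = 3, j = 2.
Check constraint 2: j - n = 0; constraint 3: n + k = 5. The remaining constraints are straightforward to verify.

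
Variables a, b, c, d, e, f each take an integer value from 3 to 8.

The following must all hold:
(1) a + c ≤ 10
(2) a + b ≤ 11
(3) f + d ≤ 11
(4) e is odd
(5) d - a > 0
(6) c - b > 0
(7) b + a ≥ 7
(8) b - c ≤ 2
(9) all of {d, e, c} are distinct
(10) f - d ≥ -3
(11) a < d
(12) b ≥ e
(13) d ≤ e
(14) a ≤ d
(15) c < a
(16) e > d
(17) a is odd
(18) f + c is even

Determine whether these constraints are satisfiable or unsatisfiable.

Unsatisfiable

Constraints 6, 11, 12, 15, and 16 give e ≤ b, b < c, c < a, a < d, d < e. Chaining: e ≤ b < c < a < d < e, which forces e < e — impossible.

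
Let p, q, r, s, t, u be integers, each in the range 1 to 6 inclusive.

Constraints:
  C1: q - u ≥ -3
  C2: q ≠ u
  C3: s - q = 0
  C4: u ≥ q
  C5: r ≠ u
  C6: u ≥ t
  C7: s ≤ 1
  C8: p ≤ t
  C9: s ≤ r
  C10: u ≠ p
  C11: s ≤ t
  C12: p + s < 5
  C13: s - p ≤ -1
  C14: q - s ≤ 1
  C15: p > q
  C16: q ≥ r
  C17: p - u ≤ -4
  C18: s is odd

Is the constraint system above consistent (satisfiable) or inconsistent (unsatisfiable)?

Constraints 1, 13, 14, and 17 give u − p ≥ 4, p − s ≥ 1, s − q ≥ -1, q − u ≥ -3.
Adding all 4 inequalities: the left sides telescope to 0, and the right sides sum to 4 + 1 + (-1) + (-3) = 1. So 0 ≥ 1, which is false.

Unsatisfiable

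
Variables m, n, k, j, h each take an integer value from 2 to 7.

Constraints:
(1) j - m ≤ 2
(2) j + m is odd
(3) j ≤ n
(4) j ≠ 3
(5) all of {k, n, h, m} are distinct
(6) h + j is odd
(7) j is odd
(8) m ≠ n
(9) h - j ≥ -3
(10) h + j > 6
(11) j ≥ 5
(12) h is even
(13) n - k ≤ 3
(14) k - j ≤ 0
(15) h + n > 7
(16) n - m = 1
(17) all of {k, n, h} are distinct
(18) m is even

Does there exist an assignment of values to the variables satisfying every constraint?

Satisfiable

Take m = 6, n = 7, k = 5, j = 5, h = 2. Then constraint 1: j - m = -1; constraint 9: h - j = -3, and every other listed constraint is also met.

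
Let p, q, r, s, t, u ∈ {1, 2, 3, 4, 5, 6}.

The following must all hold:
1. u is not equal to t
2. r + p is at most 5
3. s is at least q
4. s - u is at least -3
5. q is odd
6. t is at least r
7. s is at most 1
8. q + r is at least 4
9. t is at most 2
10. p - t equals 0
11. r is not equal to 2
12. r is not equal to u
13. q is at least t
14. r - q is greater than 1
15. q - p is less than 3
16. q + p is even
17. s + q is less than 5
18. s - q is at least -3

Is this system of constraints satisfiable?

Unsatisfiable

From constraints 3 and 7: q ≤ s ≤ 1. From constraints 6 and 9: r ≤ t ≤ 2. Hence q + r ≤ 3. But constraint 8 requires q + r ≥ 4, and 4 > 3. Contradiction.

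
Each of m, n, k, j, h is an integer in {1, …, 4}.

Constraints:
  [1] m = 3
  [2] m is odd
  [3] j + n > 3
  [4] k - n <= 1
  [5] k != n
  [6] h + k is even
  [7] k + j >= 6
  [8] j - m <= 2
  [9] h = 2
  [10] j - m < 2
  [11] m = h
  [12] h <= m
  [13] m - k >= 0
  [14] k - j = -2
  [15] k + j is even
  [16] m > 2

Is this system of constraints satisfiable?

Constraint 1 fixes m = 3 and constraint 9 fixes h = 2, but constraint 11 requires m = h. Since 3 ≠ 2, contradiction.

Unsatisfiable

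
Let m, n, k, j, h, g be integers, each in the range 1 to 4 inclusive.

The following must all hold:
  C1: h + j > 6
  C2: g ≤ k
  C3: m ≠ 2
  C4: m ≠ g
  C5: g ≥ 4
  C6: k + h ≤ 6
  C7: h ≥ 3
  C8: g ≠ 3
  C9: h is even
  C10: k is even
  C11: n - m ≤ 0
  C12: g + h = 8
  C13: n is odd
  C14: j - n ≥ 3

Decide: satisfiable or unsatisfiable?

From constraints 2 and 5: k ≥ g ≥ 4. From constraint 7: h ≥ 3. Hence k + h ≥ 7. But constraint 6 requires k + h ≤ 6, and 6 < 7. Contradiction.

Unsatisfiable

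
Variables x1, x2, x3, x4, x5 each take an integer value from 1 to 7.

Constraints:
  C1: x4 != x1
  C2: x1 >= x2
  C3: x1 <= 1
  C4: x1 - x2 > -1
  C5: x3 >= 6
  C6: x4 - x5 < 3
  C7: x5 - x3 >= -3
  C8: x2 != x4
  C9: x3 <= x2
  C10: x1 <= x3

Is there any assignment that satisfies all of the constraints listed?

From constraints 5 and 9: x2 ≥ x3 and x3 ≥ 6, so x2 ≥ 6. From constraints 2 and 3: x2 ≤ x1 and x1 ≤ 1, so x2 ≤ 1. But 1 < 6, so no value of x2 works.

Unsatisfiable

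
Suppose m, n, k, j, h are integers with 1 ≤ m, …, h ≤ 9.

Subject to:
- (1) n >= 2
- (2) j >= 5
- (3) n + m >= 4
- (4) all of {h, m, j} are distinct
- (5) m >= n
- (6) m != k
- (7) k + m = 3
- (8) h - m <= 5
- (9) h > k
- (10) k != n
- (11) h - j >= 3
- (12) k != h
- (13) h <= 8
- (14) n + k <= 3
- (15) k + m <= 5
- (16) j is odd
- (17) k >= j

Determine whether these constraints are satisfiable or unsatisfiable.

Unsatisfiable

From constraints 2 and 17: k ≥ j ≥ 5. From constraints 1 and 5: m ≥ n ≥ 2. Hence k + m ≥ 7. But constraint 15 requires k + m ≤ 5, and 5 < 7. Contradiction.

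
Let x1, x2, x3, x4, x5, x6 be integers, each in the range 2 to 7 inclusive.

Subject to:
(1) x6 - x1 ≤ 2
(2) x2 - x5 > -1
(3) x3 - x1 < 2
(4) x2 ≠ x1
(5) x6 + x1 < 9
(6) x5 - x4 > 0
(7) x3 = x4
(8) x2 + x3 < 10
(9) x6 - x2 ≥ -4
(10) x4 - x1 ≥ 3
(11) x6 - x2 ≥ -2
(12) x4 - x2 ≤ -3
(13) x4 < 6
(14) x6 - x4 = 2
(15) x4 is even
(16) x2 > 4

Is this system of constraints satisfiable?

Constraints 1, 10, 11, and 12 give x4 − x1 ≥ 3, x1 − x6 ≥ -2, x6 − x2 ≥ -2, x2 − x4 ≥ 3.
Adding all 4 inequalities: the left sides telescope to 0, and the right sides sum to 3 + (-2) + (-2) + 3 = 2. So 0 ≥ 2, which is false.

Unsatisfiable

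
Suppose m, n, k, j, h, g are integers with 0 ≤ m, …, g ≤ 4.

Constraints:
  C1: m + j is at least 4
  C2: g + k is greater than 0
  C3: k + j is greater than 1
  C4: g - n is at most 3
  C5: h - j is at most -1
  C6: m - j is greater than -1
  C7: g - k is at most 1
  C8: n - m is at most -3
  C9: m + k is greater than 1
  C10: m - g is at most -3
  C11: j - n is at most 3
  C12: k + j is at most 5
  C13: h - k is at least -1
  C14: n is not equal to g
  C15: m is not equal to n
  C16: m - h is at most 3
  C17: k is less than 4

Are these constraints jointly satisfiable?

Constraints 5, 7, 8, 10, 11, and 13 give h − k ≥ -1, k − g ≥ -1, g − m ≥ 3, m − n ≥ 3, n − j ≥ -3, j − h ≥ 1.
Adding all 6 inequalities: the left sides telescope to 0, and the right sides sum to (-1) + (-1) + 3 + 3 + (-3) + 1 = 2. So 0 ≥ 2, which is false.

Unsatisfiable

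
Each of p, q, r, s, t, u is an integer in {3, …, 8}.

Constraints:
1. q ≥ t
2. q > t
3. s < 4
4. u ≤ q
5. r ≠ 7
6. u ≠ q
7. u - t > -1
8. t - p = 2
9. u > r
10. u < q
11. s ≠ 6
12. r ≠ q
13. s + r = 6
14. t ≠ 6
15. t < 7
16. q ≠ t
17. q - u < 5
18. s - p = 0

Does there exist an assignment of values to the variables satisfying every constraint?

Satisfiable

Setting (p, q, r, s, t, u) = (3, 8, 3, 3, 5, 5) satisfies everything: constraint 7: u - t = 0; constraint 8: t - p = 2, and the others follow.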